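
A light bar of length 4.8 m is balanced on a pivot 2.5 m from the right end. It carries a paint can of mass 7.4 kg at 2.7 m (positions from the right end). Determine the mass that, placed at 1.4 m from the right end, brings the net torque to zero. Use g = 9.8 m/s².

About the pivot (at 2.5 m from the right end):
Paint can: 7.4 × 9.8 = 72.52 N down at 2.7 m → arm 0.2 m, τ = 72.52 × 0.2 = 14.5 N·m counterclockwise.
Net moment of known loads = 14.5 N·m counterclockwise.
An unknown mass m at 1.4 m has arm 1.1 m; its moment is m·g·1.1 clockwise.
Setting net torque to zero: m × 9.8 × 1.1 = 14.5 → m = 14.5 / (9.8 × 1.1) = 1.35 kg.

m ≈ 1.35 kg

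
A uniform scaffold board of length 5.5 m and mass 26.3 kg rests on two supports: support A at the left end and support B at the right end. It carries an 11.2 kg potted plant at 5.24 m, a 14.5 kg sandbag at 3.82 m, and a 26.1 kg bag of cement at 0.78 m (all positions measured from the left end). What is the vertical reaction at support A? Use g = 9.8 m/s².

R_A ≈ 397 N

Take moments about support B.
Beam weight: 26.3 × 9.8 = 257.7 N down at 2.75 m → arm 2.75 m, τ = 257.7 × 2.75 = 708.7 N·m counterclockwise.
Potted plant: 11.2 × 9.8 = 109.8 N down at 5.24 m → arm 0.26 m, τ = 109.8 × 0.26 = 28.55 N·m counterclockwise.
Sandbag: 14.5 × 9.8 = 142.1 N down at 3.82 m → arm 1.68 m, τ = 142.1 × 1.68 = 238.7 N·m counterclockwise.
Bag of cement: 26.1 × 9.8 = 255.8 N down at 0.78 m → arm 4.72 m, τ = 255.8 × 4.72 = 1207 N·m counterclockwise.
Net load moment about support B = 2183 N·m counterclockwise.
Reaction R at support A is upward at 0 m, arm 5.5 m → moment R × 5.5 clockwise.
Balancing moments: R × 5.5 = 2183, giving R = 397 N.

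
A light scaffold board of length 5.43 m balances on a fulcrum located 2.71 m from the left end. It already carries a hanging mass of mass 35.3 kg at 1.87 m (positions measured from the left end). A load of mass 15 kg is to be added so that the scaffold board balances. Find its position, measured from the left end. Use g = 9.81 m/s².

x ≈ 4.69 m from the left end

Sum moments about the fulcrum (at 2.71 m from the left end) (the support reaction has zero arm there).
Hanging mass: 35.3 × 9.81 = 346.3 N down at 1.87 m → arm 0.84 m, τ = 346.3 × 0.84 = 290.9 N·m counterclockwise.
Net moment of existing loads = 290.9 N·m counterclockwise.
The load weighs 15 × 9.81 = 147.2 N and must supply an equal clockwise moment, so its lever arm about the fulcrum is 290.9 / 147.2 = 1.98 m.
That puts it at 2.71 + 1.98 = 4.69 m from the left end.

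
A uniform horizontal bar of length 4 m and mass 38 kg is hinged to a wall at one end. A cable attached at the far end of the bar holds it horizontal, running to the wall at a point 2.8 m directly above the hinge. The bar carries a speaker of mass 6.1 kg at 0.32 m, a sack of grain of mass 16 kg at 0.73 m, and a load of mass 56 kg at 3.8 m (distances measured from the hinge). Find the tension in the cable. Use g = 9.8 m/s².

Taking torques about the hinge:
Beam weight: 38 × 9.8 = 372.4 N down at 2 m → arm 2 m, τ = 372.4 × 2 = 744.8 N·m clockwise.
Speaker: 6.1 × 9.8 = 59.78 N down at 0.32 m → arm 0.32 m, τ = 59.78 × 0.32 = 19.13 N·m clockwise.
Sack of grain: 16 × 9.8 = 156.8 N down at 0.73 m → arm 0.73 m, τ = 156.8 × 0.73 = 114.5 N·m clockwise.
Load: 56 × 9.8 = 548.8 N down at 3.8 m → arm 3.8 m, τ = 548.8 × 3.8 = 2085 N·m clockwise.
Total clockwise load moment = 2963 N·m.
The cable tension T acts at 4 m; only its component perpendicular to the bar, T sinθ, produces torque. sinθ = h/√(h²+d²) = 2.8/√(2.8²+4²) = 0.5735.
Balancing moments: T × 4 × 0.5735 = 2963, giving T = 2963 / 2.294 = 1290 N.

T ≈ 1290 N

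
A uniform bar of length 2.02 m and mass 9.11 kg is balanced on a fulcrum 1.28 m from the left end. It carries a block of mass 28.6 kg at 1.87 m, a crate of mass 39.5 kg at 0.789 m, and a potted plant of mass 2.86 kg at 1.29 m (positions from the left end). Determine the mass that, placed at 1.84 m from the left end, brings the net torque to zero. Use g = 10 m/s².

m ≈ 8.84 kg

Choose the fulcrum (at 1.28 m from the left end) as the axis so the support reaction has zero arm there.
Beam weight: 9.11 × 10 = 91.1 N down at 1.01 m → arm 0.27 m, τ = 91.1 × 0.27 = 24.6 N·m counterclockwise.
Block: 28.6 × 10 = 286 N down at 1.87 m → arm 0.59 m, τ = 286 × 0.59 = 168.7 N·m clockwise.
Crate: 39.5 × 10 = 395 N down at 0.789 m → arm 0.491 m, τ = 395 × 0.491 = 193.9 N·m counterclockwise.
Potted plant: 2.86 × 10 = 28.6 N down at 1.29 m → arm 0.01 m, τ = 28.6 × 0.01 = 0.286 N·m clockwise.
Net moment of known loads = 49.51 N·m counterclockwise.
An unknown mass m at 1.84 m has arm 0.56 m; its moment is m·g·0.56 clockwise.
Στ = 0 ⇒ m × 10 × 0.56 = 49.51 ⇒ m = 49.51 / (10 × 0.56) = 8.84 kg.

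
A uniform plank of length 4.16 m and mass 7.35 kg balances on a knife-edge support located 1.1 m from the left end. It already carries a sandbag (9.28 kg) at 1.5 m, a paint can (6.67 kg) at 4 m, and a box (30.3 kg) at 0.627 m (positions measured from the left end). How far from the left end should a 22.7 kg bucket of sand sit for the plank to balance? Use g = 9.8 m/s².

About the knife-edge support (at 1.1 m from the left end):
Beam weight: 7.35 × 9.8 = 72.03 N down at 2.08 m → arm 0.98 m, τ = 72.03 × 0.98 = 70.59 N·m clockwise.
Sandbag: 9.28 × 9.8 = 90.94 N down at 1.5 m → arm 0.4 m, τ = 90.94 × 0.4 = 36.38 N·m clockwise.
Paint can: 6.67 × 9.8 = 65.37 N down at 4 m → arm 2.9 m, τ = 65.37 × 2.9 = 189.6 N·m clockwise.
Box: 30.3 × 9.8 = 296.9 N down at 0.627 m → arm 0.473 m, τ = 296.9 × 0.473 = 140.4 N·m counterclockwise.
Net moment of existing loads = 156.2 N·m clockwise.
The bucket of sand weighs 22.7 × 9.8 = 222.5 N and must supply an equal counterclockwise moment, so its lever arm about the knife-edge support is 156.2 / 222.5 = 0.702 m.
That puts it at 1.1 − 0.702 = 0.398 m from the left end.

x ≈ 0.398 m from the left end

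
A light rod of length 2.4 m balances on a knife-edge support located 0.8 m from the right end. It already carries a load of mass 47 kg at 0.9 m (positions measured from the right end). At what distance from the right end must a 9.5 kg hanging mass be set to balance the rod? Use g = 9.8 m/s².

x ≈ 0.305 m from the right end

Sum moments about the knife-edge support (at 0.8 m from the right end) (the support reaction has zero arm there).
Load: 47 × 9.8 = 460.6 N down at 0.9 m → arm 0.1 m, τ = 460.6 × 0.1 = 46.06 N·m counterclockwise.
Net moment of existing loads = 46.06 N·m counterclockwise.
The hanging mass weighs 9.5 × 9.8 = 93.1 N and must supply an equal clockwise moment, so its lever arm about the knife-edge support is 46.06 / 93.1 = 0.495 m.
That puts it at 0.8 − 0.495 = 0.305 m from the right end.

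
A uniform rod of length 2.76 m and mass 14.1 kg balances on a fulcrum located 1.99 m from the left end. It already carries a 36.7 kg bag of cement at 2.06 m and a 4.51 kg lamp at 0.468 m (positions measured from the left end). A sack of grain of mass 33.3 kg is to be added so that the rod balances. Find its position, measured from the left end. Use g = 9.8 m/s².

x ≈ 2.38 m from the left end

About the fulcrum (at 1.99 m from the left end):
Beam weight: 14.1 × 9.8 = 138.2 N down at 1.38 m → arm 0.61 m, τ = 138.2 × 0.61 = 84.3 N·m counterclockwise.
Bag of cement: 36.7 × 9.8 = 359.7 N down at 2.06 m → arm 0.07 m, τ = 359.7 × 0.07 = 25.18 N·m clockwise.
Lamp: 4.51 × 9.8 = 44.2 N down at 0.468 m → arm 1.522 m, τ = 44.2 × 1.522 = 67.27 N·m counterclockwise.
Net moment of existing loads = 126.4 N·m counterclockwise.
The sack of grain weighs 33.3 × 9.8 = 326.3 N and must supply an equal clockwise moment, so its lever arm about the fulcrum is 126.4 / 326.3 = 0.387 m.
That puts it at 1.99 + 0.387 = 2.38 m from the left end.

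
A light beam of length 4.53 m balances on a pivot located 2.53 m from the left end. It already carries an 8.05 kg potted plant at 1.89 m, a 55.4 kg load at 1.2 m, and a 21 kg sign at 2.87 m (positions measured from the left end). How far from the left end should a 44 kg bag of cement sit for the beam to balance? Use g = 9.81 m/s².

x ≈ 4.16 m from the left end

Choose the pivot (at 2.53 m from the left end) as the axis so the support reaction has zero arm there.
Potted plant: 8.05 × 9.81 = 78.97 N down at 1.89 m → arm 0.64 m, τ = 78.97 × 0.64 = 50.54 N·m counterclockwise.
Load: 55.4 × 9.81 = 543.5 N down at 1.2 m → arm 1.33 m, τ = 543.5 × 1.33 = 722.9 N·m counterclockwise.
Sign: 21 × 9.81 = 206 N down at 2.87 m → arm 0.34 m, τ = 206 × 0.34 = 70.04 N·m clockwise.
Net moment of existing loads = 703.4 N·m counterclockwise.
The bag of cement weighs 44 × 9.81 = 431.6 N and must supply an equal clockwise moment, so its lever arm about the pivot is 703.4 / 431.6 = 1.63 m.
That puts it at 2.53 + 1.63 = 4.16 m from the left end.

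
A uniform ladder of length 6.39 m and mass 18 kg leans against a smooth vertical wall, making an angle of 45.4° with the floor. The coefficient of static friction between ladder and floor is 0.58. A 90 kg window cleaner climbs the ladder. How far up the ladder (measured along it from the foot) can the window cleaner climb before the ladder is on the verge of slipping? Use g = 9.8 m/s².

d ≈ 3.87 m

Choose the foot of the ladder as the axis so the floor normal and friction both act there and drop out.
Ladder weight 18×9.8 = 176.4 N acts at 3.195 m along the ladder; its horizontal arm is 3.195·cos45.4° = 2.243 m → τ = 395.7 N·m clockwise.
Window cleaner weight 90×9.8 = 882 N at distance d → arm d·cos45.4° → τ = 882·d·0.7022 clockwise.
Wall normal N at the top has arm L sinθ = 4.55 m counterclockwise, so Στ = 0 gives N·4.55 = 395.7 + 619.3·d.
ΣFy = 0 ⇒ N_floor = 1058 N, so the maximum friction is μ_s·N_floor = 0.58×1058 = 613.6 N. ΣFx = 0 ⇒ N_wall = f, so at the slipping point N = 613.6 N.
Substituting: 613.6×4.55 = 395.7 + 619.3·d ⇒ d = (2792 − 395.7) / 619.3 = 3.87 m.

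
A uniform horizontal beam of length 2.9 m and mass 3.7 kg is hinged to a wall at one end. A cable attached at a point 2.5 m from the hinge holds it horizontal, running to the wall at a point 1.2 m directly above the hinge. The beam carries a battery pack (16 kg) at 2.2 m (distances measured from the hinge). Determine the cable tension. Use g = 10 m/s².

T ≈ 375 N

About the hinge:
Beam weight: 3.7 × 10 = 37 N down at 1.45 m → arm 1.45 m, τ = 37 × 1.45 = 53.65 N·m clockwise.
Battery pack: 16 × 10 = 160 N down at 2.2 m → arm 2.2 m, τ = 160 × 2.2 = 352 N·m clockwise.
Total clockwise load moment = 405.6 N·m.
The cable tension T acts at 2.5 m; only its component perpendicular to the beam, T sinθ, produces torque. sinθ = h/√(h²+d²) = 1.2/√(1.2²+2.5²) = 0.4327.
Στ = 0 ⇒ T × 2.5 × 0.4327 = 405.6 ⇒ T = 405.6 / 1.082 = 375 N.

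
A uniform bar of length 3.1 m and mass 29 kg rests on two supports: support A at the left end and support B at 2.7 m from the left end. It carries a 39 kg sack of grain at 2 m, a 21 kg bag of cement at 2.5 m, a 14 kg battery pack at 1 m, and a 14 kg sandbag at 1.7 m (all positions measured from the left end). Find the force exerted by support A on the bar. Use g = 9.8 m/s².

R_A ≈ 373 N

Take moments about support B.
Beam weight: 29 × 9.8 = 284.2 N down at 1.55 m → arm 1.15 m, τ = 284.2 × 1.15 = 326.8 N·m counterclockwise.
Sack of grain: 39 × 9.8 = 382.2 N down at 2 m → arm 0.7 m, τ = 382.2 × 0.7 = 267.5 N·m counterclockwise.
Bag of cement: 21 × 9.8 = 205.8 N down at 2.5 m → arm 0.2 m, τ = 205.8 × 0.2 = 41.16 N·m counterclockwise.
Battery pack: 14 × 9.8 = 137.2 N down at 1 m → arm 1.7 m, τ = 137.2 × 1.7 = 233.2 N·m counterclockwise.
Sandbag: 14 × 9.8 = 137.2 N down at 1.7 m → arm 1 m, τ = 137.2 × 1 = 137.2 N·m counterclockwise.
Net load moment about support B = 1006 N·m counterclockwise.
Reaction R at support A is upward at 0 m, arm 2.7 m → moment R × 2.7 clockwise.
Στ = 0 ⇒ R × 2.7 = 1006 ⇒ R = 373 N.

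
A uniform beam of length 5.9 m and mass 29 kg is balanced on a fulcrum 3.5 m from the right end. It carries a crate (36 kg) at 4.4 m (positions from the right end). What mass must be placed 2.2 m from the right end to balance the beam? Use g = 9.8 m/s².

Choose the fulcrum (at 3.5 m from the right end) as the axis so the support reaction has zero arm there.
Beam weight: 29 × 9.8 = 284.2 N down at 2.95 m → arm 0.55 m, τ = 284.2 × 0.55 = 156.3 N·m clockwise.
Crate: 36 × 9.8 = 352.8 N down at 4.4 m → arm 0.9 m, τ = 352.8 × 0.9 = 317.5 N·m counterclockwise.
Net moment of known loads = 161.2 N·m counterclockwise.
An unknown mass m at 2.2 m has arm 1.3 m; its moment is m·g·1.3 clockwise.
Setting net torque to zero: m × 9.8 × 1.3 = 161.2 → m = 161.2 / (9.8 × 1.3) = 12.7 kg.

m ≈ 12.7 kg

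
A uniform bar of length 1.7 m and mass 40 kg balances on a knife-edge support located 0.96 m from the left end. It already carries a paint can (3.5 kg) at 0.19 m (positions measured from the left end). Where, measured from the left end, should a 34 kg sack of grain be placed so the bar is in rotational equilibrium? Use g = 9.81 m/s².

x ≈ 1.17 m from the left end

Sum moments about the knife-edge support (at 0.96 m from the left end) (the support reaction has zero arm there).
Beam weight: 40 × 9.81 = 392.4 N down at 0.85 m → arm 0.11 m, τ = 392.4 × 0.11 = 43.16 N·m counterclockwise.
Paint can: 3.5 × 9.81 = 34.34 N down at 0.19 m → arm 0.77 m, τ = 34.34 × 0.77 = 26.44 N·m counterclockwise.
Net moment of existing loads = 69.6 N·m counterclockwise.
The sack of grain weighs 34 × 9.81 = 333.5 N and must supply an equal clockwise moment, so its lever arm about the knife-edge support is 69.6 / 333.5 = 0.209 m.
That puts it at 0.96 + 0.209 = 1.17 m from the left end.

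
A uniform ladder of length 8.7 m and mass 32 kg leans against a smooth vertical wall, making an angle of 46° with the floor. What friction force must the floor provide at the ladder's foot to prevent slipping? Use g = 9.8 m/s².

f ≈ 151 N

Sum moments about the foot of the ladder (the floor normal and friction both act there and drop out).
Ladder weight 32×9.8 = 313.6 N acts at 4.35 m along the ladder; its horizontal arm is 4.35·cos46° = 3.022 m → τ = 947.7 N·m clockwise.
Wall normal N acts horizontally at the top; its moment arm is the height L sinθ = 8.7·sin46° = 6.258 m, counterclockwise.
Balancing moments: N × 6.258 = 947.7, giving N = 151 N.
ΣFx = 0: friction at the foot balances the wall's push, so f = N_wall = 151 N.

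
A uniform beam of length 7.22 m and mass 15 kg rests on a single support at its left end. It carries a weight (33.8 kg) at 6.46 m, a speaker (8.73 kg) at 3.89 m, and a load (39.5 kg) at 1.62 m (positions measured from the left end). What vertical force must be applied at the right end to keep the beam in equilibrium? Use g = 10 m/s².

F ≈ 513 N

Choose the left end as the axis so the unknown pivot reaction has zero arm there.
Beam weight: 15 × 10 = 150 N down at 3.61 m → arm 3.61 m, τ = 150 × 3.61 = 541.5 N·m clockwise.
Weight: 33.8 × 10 = 338 N down at 6.46 m → arm 6.46 m, τ = 338 × 6.46 = 2183 N·m clockwise.
Speaker: 8.73 × 10 = 87.3 N down at 3.89 m → arm 3.89 m, τ = 87.3 × 3.89 = 339.6 N·m clockwise.
Load: 39.5 × 10 = 395 N down at 1.62 m → arm 1.62 m, τ = 395 × 1.62 = 639.9 N·m clockwise.
Net moment of the loads = 3704 N·m clockwise.
The upward force F acts at the right end, arm 7.22 m, giving F × 7.22 counterclockwise.
Balancing moments: F × 7.22 = 3704, giving F = 3704 / 7.22 = 513 N.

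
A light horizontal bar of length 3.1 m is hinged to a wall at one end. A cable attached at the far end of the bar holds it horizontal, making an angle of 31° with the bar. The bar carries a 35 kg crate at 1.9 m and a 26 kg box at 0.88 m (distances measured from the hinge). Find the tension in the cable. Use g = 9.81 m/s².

Sum moments about the hinge (the unknown hinge reaction has zero arm there).
Crate: 35 × 9.81 = 343.4 N down at 1.9 m → arm 1.9 m, τ = 343.4 × 1.9 = 652.5 N·m clockwise.
Box: 26 × 9.81 = 255.1 N down at 0.88 m → arm 0.88 m, τ = 255.1 × 0.88 = 224.5 N·m clockwise.
Total clockwise load moment = 877 N·m.
The cable tension T acts at 3.1 m; only its component perpendicular to the bar, T sinθ, produces torque. sin 31° = 0.515.
Στ = 0 ⇒ T × 3.1 × 0.515 = 877 ⇒ T = 877 / 1.597 = 549 N.

T ≈ 549 N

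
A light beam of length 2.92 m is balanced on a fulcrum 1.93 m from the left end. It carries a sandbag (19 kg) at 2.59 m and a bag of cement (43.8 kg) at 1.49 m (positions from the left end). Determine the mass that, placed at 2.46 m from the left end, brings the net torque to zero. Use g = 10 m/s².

m ≈ 12.7 kg

Take moments about the fulcrum (at 1.93 m from the left end).
Sandbag: 19 × 10 = 190 N down at 2.59 m → arm 0.66 m, τ = 190 × 0.66 = 125.4 N·m clockwise.
Bag of cement: 43.8 × 10 = 438 N down at 1.49 m → arm 0.44 m, τ = 438 × 0.44 = 192.7 N·m counterclockwise.
Net moment of known loads = 67.3 N·m counterclockwise.
An unknown mass m at 2.46 m has arm 0.53 m; its moment is m·g·0.53 clockwise.
Στ = 0 ⇒ m × 10 × 0.53 = 67.3 ⇒ m = 67.3 / (10 × 0.53) = 12.7 kg.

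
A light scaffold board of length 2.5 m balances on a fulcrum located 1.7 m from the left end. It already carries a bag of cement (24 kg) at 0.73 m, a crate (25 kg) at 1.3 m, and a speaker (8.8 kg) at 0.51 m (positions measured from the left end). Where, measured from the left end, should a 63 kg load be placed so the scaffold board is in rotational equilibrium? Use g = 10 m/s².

About the fulcrum (at 1.7 m from the left end):
Bag of cement: 24 × 10 = 240 N down at 0.73 m → arm 0.97 m, τ = 240 × 0.97 = 232.8 N·m counterclockwise.
Crate: 25 × 10 = 250 N down at 1.3 m → arm 0.4 m, τ = 250 × 0.4 = 100 N·m counterclockwise.
Speaker: 8.8 × 10 = 88 N down at 0.51 m → arm 1.19 m, τ = 88 × 1.19 = 104.7 N·m counterclockwise.
Net moment of existing loads = 437.5 N·m counterclockwise.
The load weighs 63 × 10 = 630 N and must supply an equal clockwise moment, so its lever arm about the fulcrum is 437.5 / 630 = 0.694 m.
That puts it at 1.7 + 0.694 = 2.39 m from the left end.

x ≈ 2.39 m from the left end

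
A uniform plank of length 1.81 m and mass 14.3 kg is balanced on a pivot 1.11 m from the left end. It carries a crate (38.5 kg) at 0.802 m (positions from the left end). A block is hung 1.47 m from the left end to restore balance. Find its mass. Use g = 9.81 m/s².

Take moments about the pivot (at 1.11 m from the left end).
Beam weight: 14.3 × 9.81 = 140.3 N down at 0.905 m → arm 0.205 m, τ = 140.3 × 0.205 = 28.76 N·m counterclockwise.
Crate: 38.5 × 9.81 = 377.7 N down at 0.802 m → arm 0.308 m, τ = 377.7 × 0.308 = 116.3 N·m counterclockwise.
Net moment of known loads = 145.1 N·m counterclockwise.
An unknown mass m at 1.47 m has arm 0.36 m; its moment is m·g·0.36 clockwise.
For rotational equilibrium, m × 9.81 × 0.36 = 145.1, so m = 145.1 / (9.81 × 0.36) = 41.1 kg.

m ≈ 41.1 kg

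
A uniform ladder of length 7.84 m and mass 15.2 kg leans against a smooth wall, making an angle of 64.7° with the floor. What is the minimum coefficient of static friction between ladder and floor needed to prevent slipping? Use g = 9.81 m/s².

Taking torques about the foot of the ladder:
Ladder weight 15.2×9.81 = 149.1 N acts at 3.92 m along the ladder; its horizontal arm is 3.92·cos64.7° = 1.675 m → τ = 249.7 N·m clockwise.
Wall normal N acts horizontally at the top; its moment arm is the height L sinθ = 7.84·sin64.7° = 7.088 m, counterclockwise.
Balancing moments: N × 7.088 = 249.7, giving N = 35.23 N.
ΣFx = 0 ⇒ f = N_wall = 35.23 N. ΣFy = 0 ⇒ N_floor = 149.1 N.
μ_min = f / N_floor = 35.23 / 149.1 = 0.236.

μ_min ≈ 0.236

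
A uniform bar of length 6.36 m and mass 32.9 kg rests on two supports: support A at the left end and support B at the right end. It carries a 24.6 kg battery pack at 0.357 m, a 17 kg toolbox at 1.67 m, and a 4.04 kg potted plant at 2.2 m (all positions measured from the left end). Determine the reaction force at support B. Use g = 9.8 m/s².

Sum moments about support A (its reaction then has zero moment arm).
Beam weight: 32.9 × 9.8 = 322.4 N down at 3.18 m → arm 3.18 m, τ = 322.4 × 3.18 = 1025 N·m clockwise.
Battery pack: 24.6 × 9.8 = 241.1 N down at 0.357 m → arm 0.357 m, τ = 241.1 × 0.357 = 86.07 N·m clockwise.
Toolbox: 17 × 9.8 = 166.6 N down at 1.67 m → arm 1.67 m, τ = 166.6 × 1.67 = 278.2 N·m clockwise.
Potted plant: 4.04 × 9.8 = 39.59 N down at 2.2 m → arm 2.2 m, τ = 39.59 × 2.2 = 87.1 N·m clockwise.
Net load moment about support A = 1476 N·m clockwise.
Reaction R at support B is upward at 6.36 m, arm 6.36 m → moment R × 6.36 counterclockwise.
Στ = 0 ⇒ R × 6.36 = 1476 ⇒ R = 232 N.

R_B ≈ 232 N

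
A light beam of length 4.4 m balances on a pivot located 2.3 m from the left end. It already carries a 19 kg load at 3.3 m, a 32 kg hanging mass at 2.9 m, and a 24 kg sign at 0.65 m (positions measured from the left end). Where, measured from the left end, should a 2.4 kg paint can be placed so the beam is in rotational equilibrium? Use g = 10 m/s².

About the pivot (at 2.3 m from the left end):
Load: 19 × 10 = 190 N down at 3.3 m → arm 1 m, τ = 190 × 1 = 190 N·m clockwise.
Hanging mass: 32 × 10 = 320 N down at 2.9 m → arm 0.6 m, τ = 320 × 0.6 = 192 N·m clockwise.
Sign: 24 × 10 = 240 N down at 0.65 m → arm 1.65 m, τ = 240 × 1.65 = 396 N·m counterclockwise.
Net moment of existing loads = 14 N·m counterclockwise.
The paint can weighs 2.4 × 10 = 24 N and must supply an equal clockwise moment, so its lever arm about the pivot is 14 / 24 = 0.583 m.
That puts it at 2.3 + 0.583 = 2.88 m from the left end.

x ≈ 2.88 m from the left end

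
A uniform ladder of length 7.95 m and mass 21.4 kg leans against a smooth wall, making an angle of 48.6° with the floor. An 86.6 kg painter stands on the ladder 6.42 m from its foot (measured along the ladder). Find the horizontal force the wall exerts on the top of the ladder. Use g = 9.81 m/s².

N_wall ≈ 697 N

About the foot of the ladder:
Ladder weight 21.4×9.81 = 209.9 N acts at 3.975 m along the ladder; its horizontal arm is 3.975·cos48.6° = 2.629 m → τ = 551.8 N·m clockwise.
Painter: 86.6×9.81 = 849.5 N at 6.42 m → arm 4.246 m → τ = 3607 N·m clockwise.
Wall normal N acts horizontally at the top; its moment arm is the height L sinθ = 7.95·sin48.6° = 5.963 m, counterclockwise.
For rotational equilibrium, N × 5.963 = 4159, so N = 697 N.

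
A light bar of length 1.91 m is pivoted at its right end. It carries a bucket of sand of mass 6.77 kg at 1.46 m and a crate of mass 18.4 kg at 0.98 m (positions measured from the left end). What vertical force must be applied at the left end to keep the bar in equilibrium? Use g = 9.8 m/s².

Sum moments about the right end (the unknown pivot reaction has zero arm there).
Bucket of sand: 6.77 × 9.8 = 66.35 N down at 1.46 m → arm 0.45 m, τ = 66.35 × 0.45 = 29.86 N·m counterclockwise.
Crate: 18.4 × 9.8 = 180.3 N down at 0.98 m → arm 0.93 m, τ = 180.3 × 0.93 = 167.7 N·m counterclockwise.
Net moment of the loads = 197.6 N·m counterclockwise.
The upward force F acts at the left end, arm 1.91 m, giving F × 1.91 clockwise.
Balancing moments: F × 1.91 = 197.6, giving F = 197.6 / 1.91 = 103 N.

F ≈ 103 N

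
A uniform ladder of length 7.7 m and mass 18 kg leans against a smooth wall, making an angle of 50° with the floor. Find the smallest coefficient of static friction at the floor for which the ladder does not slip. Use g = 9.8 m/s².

Taking torques about the foot of the ladder:
Ladder weight 18×9.8 = 176.4 N acts at 3.85 m along the ladder; its horizontal arm is 3.85·cos50° = 2.475 m → τ = 436.6 N·m clockwise.
Wall normal N acts horizontally at the top; its moment arm is the height L sinθ = 7.7·sin50° = 5.899 m, counterclockwise.
For rotational equilibrium, N × 5.899 = 436.6, so N = 74.01 N.
ΣFx = 0 ⇒ f = N_wall = 74.01 N. ΣFy = 0 ⇒ N_floor = 176.4 N.
μ_min = f / N_floor = 74.01 / 176.4 = 0.42.

μ_min ≈ 0.42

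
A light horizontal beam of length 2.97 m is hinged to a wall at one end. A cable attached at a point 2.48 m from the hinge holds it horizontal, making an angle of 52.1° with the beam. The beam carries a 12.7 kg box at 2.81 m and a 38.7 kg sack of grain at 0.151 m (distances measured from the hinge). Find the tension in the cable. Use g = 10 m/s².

About the hinge:
Box: 12.7 × 10 = 127 N down at 2.81 m → arm 2.81 m, τ = 127 × 2.81 = 356.9 N·m clockwise.
Sack of grain: 38.7 × 10 = 387 N down at 0.151 m → arm 0.151 m, τ = 387 × 0.151 = 58.44 N·m clockwise.
Total clockwise load moment = 415.3 N·m.
The cable tension T acts at 2.48 m; only its component perpendicular to the beam, T sinθ, produces torque. sin 52.1° = 0.7891.
Setting net torque to zero: T × 2.48 × 0.7891 = 415.3 → T = 415.3 / 1.957 = 212 N.

T ≈ 212 N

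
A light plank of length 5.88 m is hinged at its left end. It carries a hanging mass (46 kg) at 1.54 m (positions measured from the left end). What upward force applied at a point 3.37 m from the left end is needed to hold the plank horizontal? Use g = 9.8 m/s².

F ≈ 206 N

About the left end:
Hanging mass: 46 × 9.8 = 450.8 N down at 1.54 m → arm 1.54 m, τ = 450.8 × 1.54 = 694.2 N·m clockwise.
Net moment of the loads = 694.2 N·m clockwise.
The upward force F acts at a point 3.37 m from the left end, arm 3.37 m, giving F × 3.37 counterclockwise.
Setting net torque to zero: F × 3.37 = 694.2 → F = 694.2 / 3.37 = 206 N.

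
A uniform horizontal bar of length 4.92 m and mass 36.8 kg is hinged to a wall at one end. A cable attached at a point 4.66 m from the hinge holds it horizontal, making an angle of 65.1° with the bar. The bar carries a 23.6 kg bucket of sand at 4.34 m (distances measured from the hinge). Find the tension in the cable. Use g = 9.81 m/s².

T ≈ 448 N

Taking torques about the hinge:
Beam weight: 36.8 × 9.81 = 361 N down at 2.46 m → arm 2.46 m, τ = 361 × 2.46 = 888.1 N·m clockwise.
Bucket of sand: 23.6 × 9.81 = 231.5 N down at 4.34 m → arm 4.34 m, τ = 231.5 × 4.34 = 1005 N·m clockwise.
Total clockwise load moment = 1893 N·m.
The cable tension T acts at 4.66 m; only its component perpendicular to the bar, T sinθ, produces torque. sin 65.1° = 0.907.
Setting net torque to zero: T × 4.66 × 0.907 = 1893 → T = 1893 / 4.227 = 448 N.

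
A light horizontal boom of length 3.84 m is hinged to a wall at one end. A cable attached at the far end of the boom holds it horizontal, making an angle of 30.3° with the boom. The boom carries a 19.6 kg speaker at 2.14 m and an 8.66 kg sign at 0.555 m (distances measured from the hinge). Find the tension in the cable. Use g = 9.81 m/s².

T ≈ 237 N

Sum moments about the hinge (the unknown hinge reaction has zero arm there).
Speaker: 19.6 × 9.81 = 192.3 N down at 2.14 m → arm 2.14 m, τ = 192.3 × 2.14 = 411.5 N·m clockwise.
Sign: 8.66 × 9.81 = 84.95 N down at 0.555 m → arm 0.555 m, τ = 84.95 × 0.555 = 47.15 N·m clockwise.
Total clockwise load moment = 458.6 N·m.
The cable tension T acts at 3.84 m; only its component perpendicular to the boom, T sinθ, produces torque. sin 30.3° = 0.5045.
Setting net torque to zero: T × 3.84 × 0.5045 = 458.6 → T = 458.6 / 1.937 = 237 N.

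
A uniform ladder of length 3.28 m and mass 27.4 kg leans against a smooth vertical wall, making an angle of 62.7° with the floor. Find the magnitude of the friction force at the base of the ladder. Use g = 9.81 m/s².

Choose the foot of the ladder as the axis so the floor normal and friction both act there and drop out.
Ladder weight 27.4×9.81 = 268.8 N acts at 1.64 m along the ladder; its horizontal arm is 1.64·cos62.7° = 0.7522 m → τ = 202.2 N·m clockwise.
Wall normal N acts horizontally at the top; its moment arm is the height L sinθ = 3.28·sin62.7° = 2.915 m, counterclockwise.
For rotational equilibrium, N × 2.915 = 202.2, so N = 69.4 N.
ΣFx = 0: friction at the foot balances the wall's push, so f = N_wall = 69.4 N.

f ≈ 69.4 N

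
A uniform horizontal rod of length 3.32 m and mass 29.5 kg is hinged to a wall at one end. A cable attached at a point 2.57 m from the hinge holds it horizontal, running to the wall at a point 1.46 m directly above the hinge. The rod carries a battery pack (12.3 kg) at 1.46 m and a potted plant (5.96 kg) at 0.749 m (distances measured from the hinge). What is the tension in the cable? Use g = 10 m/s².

T ≈ 562 N

Taking torques about the hinge:
Beam weight: 29.5 × 10 = 295 N down at 1.66 m → arm 1.66 m, τ = 295 × 1.66 = 489.7 N·m clockwise.
Battery pack: 12.3 × 10 = 123 N down at 1.46 m → arm 1.46 m, τ = 123 × 1.46 = 179.6 N·m clockwise.
Potted plant: 5.96 × 10 = 59.6 N down at 0.749 m → arm 0.749 m, τ = 59.6 × 0.749 = 44.64 N·m clockwise.
Total clockwise load moment = 713.9 N·m.
The cable tension T acts at 2.57 m; only its component perpendicular to the rod, T sinθ, produces torque. sinθ = h/√(h²+d²) = 1.46/√(1.46²+2.57²) = 0.494.
Setting net torque to zero: T × 2.57 × 0.494 = 713.9 → T = 713.9 / 1.27 = 562 N.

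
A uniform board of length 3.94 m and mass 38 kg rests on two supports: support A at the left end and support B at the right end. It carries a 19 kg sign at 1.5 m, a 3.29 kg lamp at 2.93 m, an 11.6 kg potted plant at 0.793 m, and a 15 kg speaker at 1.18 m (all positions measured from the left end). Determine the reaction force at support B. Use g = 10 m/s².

Choose support A as the axis so its reaction then has zero moment arm.
Beam weight: 38 × 10 = 380 N down at 1.97 m → arm 1.97 m, τ = 380 × 1.97 = 748.6 N·m clockwise.
Sign: 19 × 10 = 190 N down at 1.5 m → arm 1.5 m, τ = 190 × 1.5 = 285 N·m clockwise.
Lamp: 3.29 × 10 = 32.9 N down at 2.93 m → arm 2.93 m, τ = 32.9 × 2.93 = 96.4 N·m clockwise.
Potted plant: 11.6 × 10 = 116 N down at 0.793 m → arm 0.793 m, τ = 116 × 0.793 = 91.99 N·m clockwise.
Speaker: 15 × 10 = 150 N down at 1.18 m → arm 1.18 m, τ = 150 × 1.18 = 177 N·m clockwise.
Net load moment about support A = 1399 N·m clockwise.
Reaction R at support B is upward at 3.94 m, arm 3.94 m → moment R × 3.94 counterclockwise.
Στ = 0 ⇒ R × 3.94 = 1399 ⇒ R = 355 N.

R_B ≈ 355 N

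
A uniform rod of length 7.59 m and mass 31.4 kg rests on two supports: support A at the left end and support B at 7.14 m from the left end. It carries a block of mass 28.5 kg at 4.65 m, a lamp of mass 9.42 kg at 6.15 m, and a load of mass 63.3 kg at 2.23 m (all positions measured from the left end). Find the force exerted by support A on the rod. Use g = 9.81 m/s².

Taking torques about support B:
Beam weight: 31.4 × 9.81 = 308 N down at 3.795 m → arm 3.345 m, τ = 308 × 3.345 = 1030 N·m counterclockwise.
Block: 28.5 × 9.81 = 279.6 N down at 4.65 m → arm 2.49 m, τ = 279.6 × 2.49 = 696.2 N·m counterclockwise.
Lamp: 9.42 × 9.81 = 92.41 N down at 6.15 m → arm 0.99 m, τ = 92.41 × 0.99 = 91.49 N·m counterclockwise.
Load: 63.3 × 9.81 = 621 N down at 2.23 m → arm 4.91 m, τ = 621 × 4.91 = 3049 N·m counterclockwise.
Net load moment about support B = 4867 N·m counterclockwise.
Reaction R at support A is upward at 0 m, arm 7.14 m → moment R × 7.14 clockwise.
Στ = 0 ⇒ R × 7.14 = 4867 ⇒ R = 682 N.

R_A ≈ 682 N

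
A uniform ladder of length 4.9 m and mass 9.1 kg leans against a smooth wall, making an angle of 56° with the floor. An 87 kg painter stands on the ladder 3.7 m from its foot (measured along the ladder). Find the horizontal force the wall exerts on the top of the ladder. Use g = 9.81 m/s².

Take moments about the foot of the ladder.
Ladder weight 9.1×9.81 = 89.27 N acts at 2.45 m along the ladder; its horizontal arm is 2.45·cos56° = 1.37 m → τ = 122.3 N·m clockwise.
Painter: 87×9.81 = 853.5 N at 3.7 m → arm 2.069 m → τ = 1766 N·m clockwise.
Wall normal N acts horizontally at the top; its moment arm is the height L sinθ = 4.9·sin56° = 4.062 m, counterclockwise.
For rotational equilibrium, N × 4.062 = 1888, so N = 465 N.

N_wall ≈ 465 N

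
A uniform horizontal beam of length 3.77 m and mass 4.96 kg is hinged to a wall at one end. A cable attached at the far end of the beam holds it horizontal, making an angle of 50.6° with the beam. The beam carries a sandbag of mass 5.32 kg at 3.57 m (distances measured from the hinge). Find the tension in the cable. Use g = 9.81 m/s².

T ≈ 95.4 N

Choose the hinge as the axis so the unknown hinge reaction has zero arm there.
Beam weight: 4.96 × 9.81 = 48.66 N down at 1.885 m → arm 1.885 m, τ = 48.66 × 1.885 = 91.72 N·m clockwise.
Sandbag: 5.32 × 9.81 = 52.19 N down at 3.57 m → arm 3.57 m, τ = 52.19 × 3.57 = 186.3 N·m clockwise.
Total clockwise load moment = 278 N·m.
The cable tension T acts at 3.77 m; only its component perpendicular to the beam, T sinθ, produces torque. sin 50.6° = 0.7727.
For rotational equilibrium, T × 3.77 × 0.7727 = 278, so T = 278 / 2.913 = 95.4 N.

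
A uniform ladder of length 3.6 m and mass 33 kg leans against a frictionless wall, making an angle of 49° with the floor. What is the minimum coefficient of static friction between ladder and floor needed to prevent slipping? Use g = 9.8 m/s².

About the foot of the ladder:
Ladder weight 33×9.8 = 323.4 N acts at 1.8 m along the ladder; its horizontal arm is 1.8·cos49° = 1.181 m → τ = 381.9 N·m clockwise.
Wall normal N acts horizontally at the top; its moment arm is the height L sinθ = 3.6·sin49° = 2.717 m, counterclockwise.
Στ = 0 ⇒ N × 2.717 = 381.9 ⇒ N = 140.6 N.
ΣFx = 0 ⇒ f = N_wall = 140.6 N. ΣFy = 0 ⇒ N_floor = 323.4 N.
μ_min = f / N_floor = 140.6 / 323.4 = 0.435.

μ_min ≈ 0.435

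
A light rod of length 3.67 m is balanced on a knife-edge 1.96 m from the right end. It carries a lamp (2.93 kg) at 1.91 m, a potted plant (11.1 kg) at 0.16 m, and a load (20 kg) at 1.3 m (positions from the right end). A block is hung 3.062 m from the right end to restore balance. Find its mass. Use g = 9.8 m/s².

Choose the knife-edge (at 1.96 m from the right end) as the axis so the support reaction has zero arm there.
Lamp: 2.93 × 9.8 = 28.71 N down at 1.91 m → arm 0.05 m, τ = 28.71 × 0.05 = 1.436 N·m clockwise.
Potted plant: 11.1 × 9.8 = 108.8 N down at 0.16 m → arm 1.8 m, τ = 108.8 × 1.8 = 195.8 N·m clockwise.
Load: 20 × 9.8 = 196 N down at 1.3 m → arm 0.66 m, τ = 196 × 0.66 = 129.4 N·m clockwise.
Net moment of known loads = 326.6 N·m clockwise.
An unknown mass m at 3.062 m has arm 1.102 m; its moment is m·g·1.102 counterclockwise.
Balancing moments: m × 9.8 × 1.102 = 326.6, giving m = 326.6 / (9.8 × 1.102) = 30.2 kg.

m ≈ 30.2 kg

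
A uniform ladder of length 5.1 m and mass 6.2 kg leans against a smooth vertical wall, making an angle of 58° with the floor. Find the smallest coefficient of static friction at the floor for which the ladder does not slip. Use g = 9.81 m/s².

μ_min ≈ 0.312

Take moments about the foot of the ladder.
Ladder weight 6.2×9.81 = 60.82 N acts at 2.55 m along the ladder; its horizontal arm is 2.55·cos58° = 1.351 m → τ = 82.17 N·m clockwise.
Wall normal N acts horizontally at the top; its moment arm is the height L sinθ = 5.1·sin58° = 4.325 m, counterclockwise.
Στ = 0 ⇒ N × 4.325 = 82.17 ⇒ N = 19 N.
ΣFx = 0 ⇒ f = N_wall = 19 N. ΣFy = 0 ⇒ N_floor = 60.82 N.
μ_min = f / N_floor = 19 / 60.82 = 0.312.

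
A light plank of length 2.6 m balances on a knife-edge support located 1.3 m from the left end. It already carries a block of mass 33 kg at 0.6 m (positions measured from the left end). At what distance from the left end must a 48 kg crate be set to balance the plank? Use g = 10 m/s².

x ≈ 1.78 m from the left end

Choose the knife-edge support (at 1.3 m from the left end) as the axis so the support reaction has zero arm there.
Block: 33 × 10 = 330 N down at 0.6 m → arm 0.7 m, τ = 330 × 0.7 = 231 N·m counterclockwise.
Net moment of existing loads = 231 N·m counterclockwise.
The crate weighs 48 × 10 = 480 N and must supply an equal clockwise moment, so its lever arm about the knife-edge support is 231 / 480 = 0.481 m.
That puts it at 1.3 + 0.481 = 1.78 m from the left end.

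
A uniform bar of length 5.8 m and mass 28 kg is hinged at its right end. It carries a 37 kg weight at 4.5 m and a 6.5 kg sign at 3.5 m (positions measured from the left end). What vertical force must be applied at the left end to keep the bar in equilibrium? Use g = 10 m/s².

About the right end:
Beam weight: 28 × 10 = 280 N down at 2.9 m → arm 2.9 m, τ = 280 × 2.9 = 812 N·m counterclockwise.
Weight: 37 × 10 = 370 N down at 4.5 m → arm 1.3 m, τ = 370 × 1.3 = 481 N·m counterclockwise.
Sign: 6.5 × 10 = 65 N down at 3.5 m → arm 2.3 m, τ = 65 × 2.3 = 149.5 N·m counterclockwise.
Net moment of the loads = 1442 N·m counterclockwise.
The upward force F acts at the left end, arm 5.8 m, giving F × 5.8 clockwise.
For rotational equilibrium, F × 5.8 = 1442, so F = 1442 / 5.8 = 249 N.

F ≈ 249 N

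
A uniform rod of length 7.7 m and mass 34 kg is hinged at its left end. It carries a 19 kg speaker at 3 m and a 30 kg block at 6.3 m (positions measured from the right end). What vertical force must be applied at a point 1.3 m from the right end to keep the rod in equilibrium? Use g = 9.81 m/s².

About the left end:
Beam weight: 34 × 9.81 = 333.5 N down at 3.85 m → arm 3.85 m, τ = 333.5 × 3.85 = 1284 N·m clockwise.
Speaker: 19 × 9.81 = 186.4 N down at 3 m → arm 4.7 m, τ = 186.4 × 4.7 = 876.1 N·m clockwise.
Block: 30 × 9.81 = 294.3 N down at 6.3 m → arm 1.4 m, τ = 294.3 × 1.4 = 412 N·m clockwise.
Net moment of the loads = 2572 N·m clockwise.
The upward force F acts at a point 1.3 m from the right end, arm 6.4 m, giving F × 6.4 counterclockwise.
For rotational equilibrium, F × 6.4 = 2572, so F = 2572 / 6.4 = 402 N.

F ≈ 402 N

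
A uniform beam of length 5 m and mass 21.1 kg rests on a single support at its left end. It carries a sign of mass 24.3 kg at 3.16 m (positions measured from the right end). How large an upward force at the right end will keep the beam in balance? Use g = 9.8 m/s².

F ≈ 191 N

Choose the left end as the axis so the unknown pivot reaction has zero arm there.
Beam weight: 21.1 × 9.8 = 206.8 N down at 2.5 m → arm 2.5 m, τ = 206.8 × 2.5 = 517 N·m clockwise.
Sign: 24.3 × 9.8 = 238.1 N down at 3.16 m → arm 1.84 m, τ = 238.1 × 1.84 = 438.1 N·m clockwise.
Net moment of the loads = 955.1 N·m clockwise.
The upward force F acts at the right end, arm 5 m, giving F × 5 counterclockwise.
Στ = 0 ⇒ F × 5 = 955.1 ⇒ F = 955.1 / 5 = 191 N.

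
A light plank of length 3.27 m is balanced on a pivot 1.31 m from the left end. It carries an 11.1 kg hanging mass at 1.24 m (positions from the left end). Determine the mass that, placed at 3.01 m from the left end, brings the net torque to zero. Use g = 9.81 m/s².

m ≈ 0.457 kg

Choose the pivot (at 1.31 m from the left end) as the axis so the support reaction has zero arm there.
Hanging mass: 11.1 × 9.81 = 108.9 N down at 1.24 m → arm 0.07 m, τ = 108.9 × 0.07 = 7.623 N·m counterclockwise.
Net moment of known loads = 7.623 N·m counterclockwise.
An unknown mass m at 3.01 m has arm 1.7 m; its moment is m·g·1.7 clockwise.
Στ = 0 ⇒ m × 9.81 × 1.7 = 7.623 ⇒ m = 7.623 / (9.81 × 1.7) = 0.457 kg.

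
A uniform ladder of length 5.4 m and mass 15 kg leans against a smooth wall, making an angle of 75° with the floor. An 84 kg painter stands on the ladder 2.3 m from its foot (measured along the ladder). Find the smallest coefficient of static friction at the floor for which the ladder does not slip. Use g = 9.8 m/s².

μ_min ≈ 0.117

Sum moments about the foot of the ladder (the floor normal and friction both act there and drop out).
Ladder weight 15×9.8 = 147 N acts at 2.7 m along the ladder; its horizontal arm is 2.7·cos75° = 0.6988 m → τ = 102.7 N·m clockwise.
Painter: 84×9.8 = 823.2 N at 2.3 m → arm 0.5953 m → τ = 490.1 N·m clockwise.
Wall normal N acts horizontally at the top; its moment arm is the height L sinθ = 5.4·sin75° = 5.216 m, counterclockwise.
For rotational equilibrium, N × 5.216 = 592.8, so N = 113.7 N.
ΣFx = 0 ⇒ f = N_wall = 113.7 N. ΣFy = 0 ⇒ N_floor = 970.2 N.
μ_min = f / N_floor = 113.7 / 970.2 = 0.117.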